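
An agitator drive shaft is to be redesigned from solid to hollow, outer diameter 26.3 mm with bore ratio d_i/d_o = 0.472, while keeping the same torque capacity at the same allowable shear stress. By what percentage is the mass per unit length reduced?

Equal τ_max and T ⇒ the solid shaft needs d_s³ = d_o³(1−k⁴), so d_s = 26.3·(1−0.472⁴)^(1/3) = 25.86 mm.
Area ratio A_h/A_s = d_o²(1−k²)/d_s² = (1−k²)/(1−k⁴)^(2/3) = 0.8040.
Mass saving = 1 − 0.8040 = 19.6 %.

19.6 %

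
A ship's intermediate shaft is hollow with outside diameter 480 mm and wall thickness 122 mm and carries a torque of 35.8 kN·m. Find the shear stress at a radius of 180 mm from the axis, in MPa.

1.31 MPa

J = π(d_o⁴ − d_i⁴)/32 = π(0.480⁴ − 0.236⁴)/32 = 4.907×10^-3 m⁴.
Shear stress varies linearly with radius: τ = T·r/J = 35800 × 0.180 / 4.907×10^-3 = 1.313×10^6 Pa.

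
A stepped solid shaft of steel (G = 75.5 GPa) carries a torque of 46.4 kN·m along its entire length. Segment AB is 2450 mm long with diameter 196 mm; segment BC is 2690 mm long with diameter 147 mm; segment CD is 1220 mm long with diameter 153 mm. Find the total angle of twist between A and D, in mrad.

60.4 mrad

J_AB = π(0.196)⁴/32 = 1.45×10^-4 m⁴; J_BC = π(0.147)⁴/32 = 4.58×10^-5 m⁴; J_CD = π(0.153)⁴/32 = 5.38×10^-5 m⁴.
θ = (T/G)·Σ L_i/J_i = (46400/75.5×10⁹)·(2.45/1.45×10^-4 + 2.69/4.58×10^-5 + 1.22/5.38×10^-5) = 0.06039 rad.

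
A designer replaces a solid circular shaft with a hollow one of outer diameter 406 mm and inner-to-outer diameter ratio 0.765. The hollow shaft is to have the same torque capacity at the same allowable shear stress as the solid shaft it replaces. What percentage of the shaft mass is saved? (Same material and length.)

Equal τ_max and T ⇒ the solid shaft needs d_s³ = d_o³(1−k⁴), so d_s = 406·(1−0.765⁴)^(1/3) = 353.0 mm.
Area ratio A_h/A_s = d_o²(1−k²)/d_s² = (1−k²)/(1−k⁴)^(2/3) = 0.5485.
Mass saving = 1 − 0.5485 = 45.1 %.

45.1 %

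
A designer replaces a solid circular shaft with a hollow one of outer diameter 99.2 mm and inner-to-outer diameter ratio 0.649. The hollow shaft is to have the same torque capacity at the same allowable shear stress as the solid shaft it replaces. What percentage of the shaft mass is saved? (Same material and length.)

34.1 %

Equal τ_max and T ⇒ the solid shaft needs d_s³ = d_o³(1−k⁴), so d_s = 99.2·(1−0.649⁴)^(1/3) = 92.95 mm.
Area ratio A_h/A_s = d_o²(1−k²)/d_s² = (1−k²)/(1−k⁴)^(2/3) = 0.6593.
Mass saving = 1 − 0.6593 = 34.1 %.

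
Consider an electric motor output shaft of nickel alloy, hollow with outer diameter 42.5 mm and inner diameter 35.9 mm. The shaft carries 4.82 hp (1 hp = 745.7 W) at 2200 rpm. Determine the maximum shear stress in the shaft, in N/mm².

ω = 2π·2200/60 = 230.4 rad/s, so T = P/ω = 4.82×745.7 / 230.4 = 15.60 N·m.
J = π(d_o⁴ − d_i⁴)/32 = π(0.0425⁴ − 0.0359⁴)/32 = 1.572×10^-7 m⁴.
τ_max = T·r/J = 15.60 × 0.0213 / 1.572×10^-7 = 2.109×10^6 Pa.

2.11 N/mm²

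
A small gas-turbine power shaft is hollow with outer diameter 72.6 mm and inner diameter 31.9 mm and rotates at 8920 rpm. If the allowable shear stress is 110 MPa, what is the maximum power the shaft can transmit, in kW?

7430 kW

J = π(d_o⁴ − d_i⁴)/32 = π(0.0726⁴ − 0.0319⁴)/32 = 2.626×10^-6 m⁴.
T_max = τ_allow·J/r = 1.10×10^8 × 2.626×10^-6 / 0.0363 = 7957 N·m.
ω = 2π·8920/60 = 934.1 rad/s, so P_max = T_max·ω = 7.432×10^6 W.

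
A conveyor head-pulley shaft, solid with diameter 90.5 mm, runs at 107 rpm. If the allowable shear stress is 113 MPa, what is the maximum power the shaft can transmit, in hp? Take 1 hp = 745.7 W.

J = πd⁴/32 = π(0.0905)⁴/32 = 6.586×10^-6 m⁴.
T_max = τ_allow·J/r = 1.13×10^8 × 6.586×10^-6 / 0.0452 = 16450 N·m.
ω = 2π·107/60 = 11.21 rad/s, so P_max = T_max·ω = 1.843×10^5 W.

247 hp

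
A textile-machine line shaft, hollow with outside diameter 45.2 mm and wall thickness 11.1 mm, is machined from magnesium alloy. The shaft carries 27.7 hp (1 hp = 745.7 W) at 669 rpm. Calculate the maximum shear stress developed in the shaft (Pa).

ω = 2π·669/60 = 70.06 rad/s, so T = P/ω = 27.7×745.7 / 70.06 = 294.8 N·m.
J = π(d_o⁴ − d_i⁴)/32 = π(0.0452⁴ − 0.0230⁴)/32 = 3.823×10^-7 m⁴.
τ_max = T·r/J = 294.8 × 0.0226 / 3.823×10^-7 = 1.743×10^7 Pa.

1.74e7 Pa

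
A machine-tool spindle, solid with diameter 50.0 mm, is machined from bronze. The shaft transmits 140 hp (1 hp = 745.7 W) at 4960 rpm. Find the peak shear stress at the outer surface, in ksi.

1.19 ksi

ω = 2π·4960/60 = 519.4 rad/s, so T = P/ω = 140×745.7 / 519.4 = 201.0 N·m.
J = πd⁴/32 = π(0.0500)⁴/32 = 6.136×10^-7 m⁴.
τ_max = T·r/J = 201.0 × 0.0250 / 6.136×10^-7 = 8.189×10^6 Pa.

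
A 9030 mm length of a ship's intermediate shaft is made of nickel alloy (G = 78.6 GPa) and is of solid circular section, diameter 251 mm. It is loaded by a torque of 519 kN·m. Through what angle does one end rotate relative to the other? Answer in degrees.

8.77°

J = πd⁴/32 = π(0.251)⁴/32 = 3.897×10^-4 m⁴.
θ = T·L/(G·J) = 519000 × 9.03 / (78.6×10⁹ × 3.897×10^-4) = 0.1530 rad.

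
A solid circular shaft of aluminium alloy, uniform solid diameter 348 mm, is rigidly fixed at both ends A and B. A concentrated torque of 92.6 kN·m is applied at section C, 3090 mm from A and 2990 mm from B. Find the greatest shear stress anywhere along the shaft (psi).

825 psi

With uniform GJ and both ends fixed, compatibility θ_AC = θ_CB gives T_A·a = T_B·b, together with T_A + T_B = T₀.
T_A = T₀·b/(a+b) = 92600·2990/6080 = 45540 N·m; T_B = 47060 N·m.
τ in each portion: τ_AC = 5.50×10^6 Pa, τ_CB = 5.69×10^6 Pa; maximum is in CB.
τ_max = T_CB·r/J = 47060·0.174/1.44×10^-3 = 5.687×10^6 Pa.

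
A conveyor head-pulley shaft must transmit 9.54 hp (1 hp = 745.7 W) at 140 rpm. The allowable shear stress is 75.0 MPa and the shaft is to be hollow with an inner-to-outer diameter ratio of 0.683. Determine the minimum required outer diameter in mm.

ω = 2π·140/60 = 14.66 rad/s, so T = P/ω = 9.54×745.7 / 14.66 = 485.2 N·m.
For a hollow shaft with d_i/d_o = 0.683: τ_max = 16T/(π d_o³ (1−k⁴)), so d_o = [16T/(π τ_allow (1−k⁴))]^(1/3) = [16·485.2/(π·7.50×10^7·0.7824)]^(1/3) = 0.03479 m.

34.8 mm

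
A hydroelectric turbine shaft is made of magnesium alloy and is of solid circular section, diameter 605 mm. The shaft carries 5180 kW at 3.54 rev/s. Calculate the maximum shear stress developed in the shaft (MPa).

ω = 2π·3.54 = 22.24 rad/s, so T = P/ω = 5180×10³ / 22.24 = 232900 N·m.
J = πd⁴/32 = π(0.605)⁴/32 = 0.01315 m⁴.
τ_max = T·r/J = 232900 × 0.302 / 0.01315 = 5.356×10^6 Pa.

5.36 MPa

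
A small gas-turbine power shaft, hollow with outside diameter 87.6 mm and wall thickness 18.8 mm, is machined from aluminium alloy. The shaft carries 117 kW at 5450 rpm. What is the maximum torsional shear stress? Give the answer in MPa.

ω = 2π·5450/60 = 570.7 rad/s, so T = P/ω = 117×10³ / 570.7 = 205.0 N·m.
J = π(d_o⁴ − d_i⁴)/32 = π(0.0876⁴ − 0.0500⁴)/32 = 5.168×10^-6 m⁴.
τ_max = T·r/J = 205.0 × 0.0438 / 5.168×10^-6 = 1.738×10^6 Pa.

1.74 MPa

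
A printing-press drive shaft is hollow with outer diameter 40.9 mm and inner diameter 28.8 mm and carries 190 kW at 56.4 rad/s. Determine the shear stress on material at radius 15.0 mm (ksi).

35.4 ksi

ω = 56.4 rad/s, so T = P/ω = 190×10³ / 56.40 = 3369 N·m.
J = π(d_o⁴ − d_i⁴)/32 = π(0.0409⁴ − 0.0288⁴)/32 = 2.072×10^-7 m⁴.
Shear stress varies linearly with radius: τ = T·r/J = 3369 × 0.0150 / 2.072×10^-7 = 2.439×10^8 Pa.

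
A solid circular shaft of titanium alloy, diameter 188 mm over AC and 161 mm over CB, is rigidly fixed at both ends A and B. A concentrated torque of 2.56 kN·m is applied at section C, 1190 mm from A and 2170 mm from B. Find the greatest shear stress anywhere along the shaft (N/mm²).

1.52 N/mm²

Compatibility: T_A·a/J_AC = T_B·b/J_CB with T_A + T_B = T₀.
J_AC = 1.23×10^-4 m⁴, J_CB = 6.60×10^-5 m⁴, so T_A = T₀·(J_AC/a)/((J_AC/a)+(J_CB/b)) = 1977 N·m, T_B = 583.1 N·m.
τ in each portion: τ_AC = 1.52×10^6 Pa, τ_CB = 7.12×10^5 Pa; maximum is in AC.
τ_max = T_AC·r/J = 1977·0.0940/1.23×10^-4 = 1.515×10^6 Pa.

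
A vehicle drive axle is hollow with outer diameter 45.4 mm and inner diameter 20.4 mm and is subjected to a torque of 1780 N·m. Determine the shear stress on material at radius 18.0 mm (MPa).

J = π(d_o⁴ − d_i⁴)/32 = π(0.0454⁴ − 0.0204⁴)/32 = 4.001×10^-7 m⁴.
Shear stress varies linearly with radius: τ = T·r/J = 1780 × 0.0180 / 4.001×10^-7 = 8.008×10^7 Pa.

80.1 MPa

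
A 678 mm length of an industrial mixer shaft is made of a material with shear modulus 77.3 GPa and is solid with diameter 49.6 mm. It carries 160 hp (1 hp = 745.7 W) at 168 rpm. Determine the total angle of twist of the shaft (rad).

ω = 2π·168/60 = 17.59 rad/s, so T = P/ω = 160×745.7 / 17.59 = 6782 N·m.
J = πd⁴/32 = π(0.0496)⁴/32 = 5.942×10^-7 m⁴.
θ = T·L/(G·J) = 6782 × 0.678 / (77.3×10⁹ × 5.942×10^-7) = 0.1001 rad.

0.100 rad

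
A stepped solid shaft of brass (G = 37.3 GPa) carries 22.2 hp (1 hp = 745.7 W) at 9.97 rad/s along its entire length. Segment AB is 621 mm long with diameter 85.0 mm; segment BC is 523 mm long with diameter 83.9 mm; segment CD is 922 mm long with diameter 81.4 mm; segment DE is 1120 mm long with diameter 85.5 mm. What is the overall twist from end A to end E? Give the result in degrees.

1.67°

ω = 9.97 rad/s, so T = P/ω = 22.2×745.7 / 9.970 = 1660 N·m.
J_AB = π(0.0850)⁴/32 = 5.12×10^-6 m⁴; J_BC = π(0.0839)⁴/32 = 4.86×10^-6 m⁴; J_CD = π(0.0814)⁴/32 = 4.31×10^-6 m⁴; J_DE = π(0.0855)⁴/32 = 5.25×10^-6 m⁴.
θ = (T/G)·Σ L_i/J_i = (1660/37.3×10⁹)·(0.621/5.12×10^-6 + 0.523/4.86×10^-6 + 0.922/4.31×10^-6 + 1.12/5.25×10^-6) = 0.02921 rad.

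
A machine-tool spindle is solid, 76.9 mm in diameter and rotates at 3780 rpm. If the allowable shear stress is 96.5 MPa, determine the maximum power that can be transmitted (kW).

J = πd⁴/32 = π(0.0769)⁴/32 = 3.433×10^-6 m⁴.
T_max = τ_allow·J/r = 9.65×10^7 × 3.433×10^-6 / 0.0385 = 8617 N·m.
ω = 2π·3780/60 = 395.8 rad/s, so P_max = T_max·ω = 3.411×10^6 W.

3410 kW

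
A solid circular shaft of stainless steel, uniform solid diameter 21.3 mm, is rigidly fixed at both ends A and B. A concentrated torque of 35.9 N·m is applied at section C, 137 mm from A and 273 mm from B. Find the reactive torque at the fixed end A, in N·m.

With uniform GJ and both ends fixed, compatibility θ_AC = θ_CB gives T_A·a = T_B·b, together with T_A + T_B = T₀.
T_A = T₀·b/(a+b) = 35.90·273/410.0 = 23.90 N·m; T_B = 12.00 N·m.

23.9 N·m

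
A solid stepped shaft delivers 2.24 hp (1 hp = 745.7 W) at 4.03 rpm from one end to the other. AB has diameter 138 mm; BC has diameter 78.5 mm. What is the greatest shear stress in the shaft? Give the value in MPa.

41.7 MPa

ω = 2π·4.03/60 = 0.4220 rad/s, so T = P/ω = 2.24×745.7 / 0.4220 = 3958 N·m.
Under the same torque, τ_max = 16T/(πd³) is largest where d is smallest — segment BC (d = 78.5 mm).
τ_max = 16·3958/(π·(0.0785)³) = 4.167×10^7 Pa.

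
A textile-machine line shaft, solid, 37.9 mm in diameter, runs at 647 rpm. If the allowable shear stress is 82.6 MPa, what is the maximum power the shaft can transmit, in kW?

J = πd⁴/32 = π(0.0379)⁴/32 = 2.026×10^-7 m⁴.
T_max = τ_allow·J/r = 8.26×10^7 × 2.026×10^-7 / 0.0189 = 882.9 N·m.
ω = 2π·647/60 = 67.75 rad/s, so P_max = T_max·ω = 5.982×10^4 W.

59.8 kW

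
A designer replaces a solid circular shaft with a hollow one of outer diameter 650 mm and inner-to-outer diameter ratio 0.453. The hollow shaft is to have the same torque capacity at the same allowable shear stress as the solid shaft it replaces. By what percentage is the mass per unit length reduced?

18.2 %

Equal τ_max and T ⇒ the solid shaft needs d_s³ = d_o³(1−k⁴), so d_s = 650·(1−0.453⁴)^(1/3) = 640.7 mm.
Area ratio A_h/A_s = d_o²(1−k²)/d_s² = (1−k²)/(1−k⁴)^(2/3) = 0.8179.
Mass saving = 1 − 0.8179 = 18.2 %.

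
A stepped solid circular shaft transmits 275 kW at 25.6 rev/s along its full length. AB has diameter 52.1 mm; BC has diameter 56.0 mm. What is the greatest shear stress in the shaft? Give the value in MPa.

61.6 MPa

ω = 2π·25.6 = 160.8 rad/s, so T = P/ω = 275×10³ / 160.8 = 1710 N·m.
Under the same torque, τ_max = 16T/(πd³) is largest where d is smallest — segment AB (d = 52.1 mm).
τ_max = 16·1710/(π·(0.0521)³) = 6.157×10^7 Pa.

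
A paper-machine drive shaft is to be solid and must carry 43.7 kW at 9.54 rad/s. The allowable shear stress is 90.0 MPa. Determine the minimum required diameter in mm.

ω = 9.54 rad/s, so T = P/ω = 43.7×10³ / 9.540 = 4581 N·m.
For a solid shaft τ_max = 16T/(πd³), so d = (16T/(π τ_allow))^(1/3) = (16·4581/(π·9.00×10^7))^(1/3) = 0.06376 m.

63.8 mm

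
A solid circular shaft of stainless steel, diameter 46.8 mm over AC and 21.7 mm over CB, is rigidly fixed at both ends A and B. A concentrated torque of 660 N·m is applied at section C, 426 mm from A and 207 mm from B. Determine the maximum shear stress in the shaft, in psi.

4340 psi

Compatibility: T_A·a/J_AC = T_B·b/J_CB with T_A + T_B = T₀.
J_AC = 4.71×10^-7 m⁴, J_CB = 2.18×10^-8 m⁴, so T_A = T₀·(J_AC/a)/((J_AC/a)+(J_CB/b)) = 602.7 N·m, T_B = 57.33 N·m.
τ in each portion: τ_AC = 2.99×10^7 Pa, τ_CB = 2.86×10^7 Pa; maximum is in AC.
τ_max = T_AC·r/J = 602.7·0.0234/4.71×10^-7 = 2.994×10^7 Pa.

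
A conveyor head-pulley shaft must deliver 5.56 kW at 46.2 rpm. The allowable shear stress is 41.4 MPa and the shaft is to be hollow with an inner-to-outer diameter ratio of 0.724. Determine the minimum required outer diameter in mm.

58.0 mm

ω = 2π·46.2/60 = 4.838 rad/s, so T = P/ω = 5.56×10³ / 4.838 = 1149 N·m.
For a hollow shaft with d_i/d_o = 0.724: τ_max = 16T/(π d_o³ (1−k⁴)), so d_o = [16T/(π τ_allow (1−k⁴))]^(1/3) = [16·1149/(π·4.14×10^7·0.7252)]^(1/3) = 0.05798 m.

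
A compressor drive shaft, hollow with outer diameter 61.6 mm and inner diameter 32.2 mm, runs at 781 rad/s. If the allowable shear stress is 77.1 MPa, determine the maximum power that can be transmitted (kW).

2560 kW

J = π(d_o⁴ − d_i⁴)/32 = π(0.0616⁴ − 0.0322⁴)/32 = 1.308×10^-6 m⁴.
T_max = τ_allow·J/r = 7.71×10^7 × 1.308×10^-6 / 0.0308 = 3274 N·m.
ω = 781 rad/s, so P_max = T_max·ω = 2.557×10^6 W.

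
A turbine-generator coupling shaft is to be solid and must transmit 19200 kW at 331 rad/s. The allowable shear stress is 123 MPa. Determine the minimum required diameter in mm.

134 mm

ω = 331 rad/s, so T = P/ω = 19200×10³ / 331.0 = 58010 N·m.
For a solid shaft τ_max = 16T/(πd³), so d = (16T/(π τ_allow))^(1/3) = (16·58010/(π·1.23×10^8))^(1/3) = 0.1339 m.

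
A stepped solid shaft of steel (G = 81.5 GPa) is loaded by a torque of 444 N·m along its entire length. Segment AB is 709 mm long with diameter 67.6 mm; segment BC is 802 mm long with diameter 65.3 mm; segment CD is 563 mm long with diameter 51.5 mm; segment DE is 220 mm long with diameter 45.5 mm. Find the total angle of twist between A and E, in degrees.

J_AB = π(0.0676)⁴/32 = 2.05×10^-6 m⁴; J_BC = π(0.0653)⁴/32 = 1.79×10^-6 m⁴; J_CD = π(0.0515)⁴/32 = 6.91×10^-7 m⁴; J_DE = π(0.0455)⁴/32 = 4.21×10^-7 m⁴.
θ = (T/G)·Σ L_i/J_i = (444.0/81.5×10⁹)·(0.709/2.05×10^-6 + 0.802/1.79×10^-6 + 0.563/6.91×10^-7 + 0.220/4.21×10^-7) = 0.01162 rad.

0.666°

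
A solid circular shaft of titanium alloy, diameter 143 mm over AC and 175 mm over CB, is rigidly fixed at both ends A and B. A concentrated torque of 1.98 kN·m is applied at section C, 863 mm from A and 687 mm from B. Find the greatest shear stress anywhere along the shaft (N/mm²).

1.39 N/mm²

Compatibility: T_A·a/J_AC = T_B·b/J_CB with T_A + T_B = T₀.
J_AC = 4.11×10^-5 m⁴, J_CB = 9.21×10^-5 m⁴, so T_A = T₀·(J_AC/a)/((J_AC/a)+(J_CB/b)) = 518.7 N·m, T_B = 1461 N·m.
τ in each portion: τ_AC = 9.03×10^5 Pa, τ_CB = 1.39×10^6 Pa; maximum is in CB.
τ_max = T_CB·r/J = 1461·0.0875/9.21×10^-5 = 1.389×10^6 Pa.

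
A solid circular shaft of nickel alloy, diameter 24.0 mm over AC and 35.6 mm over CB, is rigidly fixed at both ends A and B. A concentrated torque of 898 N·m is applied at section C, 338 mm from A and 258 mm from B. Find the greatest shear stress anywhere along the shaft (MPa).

87.6 MPa

Compatibility: T_A·a/J_AC = T_B·b/J_CB with T_A + T_B = T₀.
J_AC = 3.26×10^-8 m⁴, J_CB = 1.58×10^-7 m⁴, so T_A = T₀·(J_AC/a)/((J_AC/a)+(J_CB/b)) = 122.3 N·m, T_B = 775.7 N·m.
τ in each portion: τ_AC = 4.51×10^7 Pa, τ_CB = 8.76×10^7 Pa; maximum is in CB.
τ_max = T_CB·r/J = 775.7·0.0178/1.58×10^-7 = 8.756×10^7 Pa.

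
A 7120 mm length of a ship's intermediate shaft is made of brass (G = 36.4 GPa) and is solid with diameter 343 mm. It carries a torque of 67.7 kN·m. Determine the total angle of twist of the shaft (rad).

J = πd⁴/32 = π(0.343)⁴/32 = 1.359×10^-3 m⁴.
θ = T·L/(G·J) = 67700 × 7.12 / (36.4×10⁹ × 1.359×10^-3) = 9.745×10^-3 rad.

0.00975 rad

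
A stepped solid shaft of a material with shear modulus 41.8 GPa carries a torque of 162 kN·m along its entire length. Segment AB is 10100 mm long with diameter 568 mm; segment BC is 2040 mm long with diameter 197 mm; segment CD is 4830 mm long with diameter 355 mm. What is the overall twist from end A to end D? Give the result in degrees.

3.97°

J_AB = π(0.568)⁴/32 = 0.0102 m⁴; J_BC = π(0.197)⁴/32 = 1.48×10^-4 m⁴; J_CD = π(0.355)⁴/32 = 1.56×10^-3 m⁴.
θ = (T/G)·Σ L_i/J_i = (162000/41.8×10⁹)·(10.1/0.0102 + 2.04/1.48×10^-4 + 4.83/1.56×10^-3) = 0.06931 rad.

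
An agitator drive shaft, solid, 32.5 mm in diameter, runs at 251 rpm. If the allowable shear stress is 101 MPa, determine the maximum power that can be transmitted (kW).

J = πd⁴/32 = π(0.0325)⁴/32 = 1.095×10^-7 m⁴.
T_max = τ_allow·J/r = 1.01×10^8 × 1.095×10^-7 / 0.0163 = 680.8 N·m.
ω = 2π·251/60 = 26.28 rad/s, so P_max = T_max·ω = 1.789×10^4 W.

17.9 kW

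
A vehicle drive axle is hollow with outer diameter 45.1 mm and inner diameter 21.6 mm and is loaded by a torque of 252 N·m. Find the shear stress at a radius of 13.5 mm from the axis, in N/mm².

8.84 N/mm²

J = π(d_o⁴ − d_i⁴)/32 = π(0.0451⁴ − 0.0216⁴)/32 = 3.848×10^-7 m⁴.
Shear stress varies linearly with radius: τ = T·r/J = 252.0 × 0.0135 / 3.848×10^-7 = 8.841×10^6 Pa.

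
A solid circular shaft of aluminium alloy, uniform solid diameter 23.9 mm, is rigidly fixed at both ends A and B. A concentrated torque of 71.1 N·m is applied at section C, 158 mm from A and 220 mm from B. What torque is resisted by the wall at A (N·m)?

With uniform GJ and both ends fixed, compatibility θ_AC = θ_CB gives T_A·a = T_B·b, together with T_A + T_B = T₀.
T_A = T₀·b/(a+b) = 71.10·220/378.0 = 41.38 N·m; T_B = 29.72 N·m.

41.4 N·m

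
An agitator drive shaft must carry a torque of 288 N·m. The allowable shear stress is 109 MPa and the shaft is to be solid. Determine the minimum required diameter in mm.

23.8 mm

For a solid shaft τ_max = 16T/(πd³), so d = (16T/(π τ_allow))^(1/3) = (16·288.0/(π·1.09×10^8))^(1/3) = 0.02379 m.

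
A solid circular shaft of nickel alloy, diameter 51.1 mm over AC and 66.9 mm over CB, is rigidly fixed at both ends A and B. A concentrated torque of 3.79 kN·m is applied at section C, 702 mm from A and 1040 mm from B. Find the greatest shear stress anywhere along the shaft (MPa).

48.5 MPa

Compatibility: T_A·a/J_AC = T_B·b/J_CB with T_A + T_B = T₀.
J_AC = 6.69×10^-7 m⁴, J_CB = 1.97×10^-6 m⁴, so T_A = T₀·(J_AC/a)/((J_AC/a)+(J_CB/b)) = 1271 N·m, T_B = 2519 N·m.
τ in each portion: τ_AC = 4.85×10^7 Pa, τ_CB = 4.29×10^7 Pa; maximum is in AC.
τ_max = T_AC·r/J = 1271·0.0255/6.69×10^-7 = 4.849×10^7 Pa.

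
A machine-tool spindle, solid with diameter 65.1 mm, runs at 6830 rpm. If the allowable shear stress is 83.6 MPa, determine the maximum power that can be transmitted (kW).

J = πd⁴/32 = π(0.0651)⁴/32 = 1.763×10^-6 m⁴.
T_max = τ_allow·J/r = 8.36×10^7 × 1.763×10^-6 / 0.0325 = 4529 N·m.
ω = 2π·6830/60 = 715.2 rad/s, so P_max = T_max·ω = 3.239×10^6 W.

3240 kW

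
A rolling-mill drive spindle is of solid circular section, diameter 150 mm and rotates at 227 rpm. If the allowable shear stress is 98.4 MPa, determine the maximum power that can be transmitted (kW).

J = πd⁴/32 = π(0.150)⁴/32 = 4.970×10^-5 m⁴.
T_max = τ_allow·J/r = 9.84×10^7 × 4.970×10^-5 / 0.0750 = 65210 N·m.
ω = 2π·227/60 = 23.77 rad/s, so P_max = T_max·ω = 1.550×10^6 W.

1550 kW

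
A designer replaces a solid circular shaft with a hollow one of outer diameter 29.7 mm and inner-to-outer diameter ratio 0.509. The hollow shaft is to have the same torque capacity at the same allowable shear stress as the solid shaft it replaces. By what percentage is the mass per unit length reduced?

22.4 %

Equal τ_max and T ⇒ the solid shaft needs d_s³ = d_o³(1−k⁴), so d_s = 29.7·(1−0.509⁴)^(1/3) = 29.02 mm.
Area ratio A_h/A_s = d_o²(1−k²)/d_s² = (1−k²)/(1−k⁴)^(2/3) = 0.7760.
Mass saving = 1 − 0.7760 = 22.4 %.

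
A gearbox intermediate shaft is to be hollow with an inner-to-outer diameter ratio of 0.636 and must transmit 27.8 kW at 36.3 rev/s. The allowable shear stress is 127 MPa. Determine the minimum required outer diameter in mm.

ω = 2π·36.3 = 228.1 rad/s, so T = P/ω = 27.8×10³ / 228.1 = 121.9 N·m.
For a hollow shaft with d_i/d_o = 0.636: τ_max = 16T/(π d_o³ (1−k⁴)), so d_o = [16T/(π τ_allow (1−k⁴))]^(1/3) = [16·121.9/(π·1.27×10^8·0.8364)]^(1/3) = 0.01801 m.

18.0 mm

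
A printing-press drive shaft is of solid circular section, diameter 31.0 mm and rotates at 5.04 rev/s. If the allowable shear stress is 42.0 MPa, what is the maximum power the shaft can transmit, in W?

7780 W

J = πd⁴/32 = π(0.0310)⁴/32 = 9.067×10^-8 m⁴.
T_max = τ_allow·J/r = 4.20×10^7 × 9.067×10^-8 / 0.0155 = 245.7 N·m.
ω = 2π·5.04 = 31.67 rad/s, so P_max = T_max·ω = 7780 W.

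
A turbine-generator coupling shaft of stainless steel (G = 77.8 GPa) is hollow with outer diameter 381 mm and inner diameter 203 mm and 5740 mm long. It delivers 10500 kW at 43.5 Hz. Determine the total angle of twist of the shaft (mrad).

ω = 2π·43.5 = 273.3 rad/s, so T = P/ω = 10500×10³ / 273.3 = 38420 N·m.
J = π(d_o⁴ − d_i⁴)/32 = π(0.381⁴ − 0.203⁴)/32 = 1.902×10^-3 m⁴.
θ = T·L/(G·J) = 38420 × 5.74 / (77.8×10⁹ × 1.902×10^-3) = 1.490×10^-3 rad.

1.49 mrad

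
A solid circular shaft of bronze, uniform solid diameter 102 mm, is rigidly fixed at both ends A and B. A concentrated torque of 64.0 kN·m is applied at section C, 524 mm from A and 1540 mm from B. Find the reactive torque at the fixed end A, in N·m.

With uniform GJ and both ends fixed, compatibility θ_AC = θ_CB gives T_A·a = T_B·b, together with T_A + T_B = T₀.
T_A = T₀·b/(a+b) = 64000·1540/2064 = 47750 N·m; T_B = 16250 N·m.

47800 N·m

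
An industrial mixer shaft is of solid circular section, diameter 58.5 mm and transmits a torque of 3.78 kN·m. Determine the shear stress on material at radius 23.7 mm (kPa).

J = πd⁴/32 = π(0.0585)⁴/32 = 1.150×10^-6 m⁴.
Shear stress varies linearly with radius: τ = T·r/J = 3780 × 0.0237 / 1.150×10^-6 = 7.791×10^7 Pa.

77900 kPa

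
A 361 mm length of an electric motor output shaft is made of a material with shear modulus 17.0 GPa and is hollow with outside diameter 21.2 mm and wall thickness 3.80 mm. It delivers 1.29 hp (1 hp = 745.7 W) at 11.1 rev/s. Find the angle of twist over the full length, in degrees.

1.02°

ω = 2π·11.1 = 69.74 rad/s, so T = P/ω = 1.29×745.7 / 69.74 = 13.79 N·m.
J = π(d_o⁴ − d_i⁴)/32 = π(0.0212⁴ − 0.0136⁴)/32 = 1.647×10^-8 m⁴.
θ = T·L/(G·J) = 13.79 × 0.361 / (17.0×10⁹ × 1.647×10^-8) = 0.01778 rad.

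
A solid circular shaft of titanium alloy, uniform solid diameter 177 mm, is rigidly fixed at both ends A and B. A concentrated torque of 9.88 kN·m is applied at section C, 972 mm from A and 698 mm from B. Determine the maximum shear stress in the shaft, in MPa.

5.28 MPa

With uniform GJ and both ends fixed, compatibility θ_AC = θ_CB gives T_A·a = T_B·b, together with T_A + T_B = T₀.
T_A = T₀·b/(a+b) = 9880·698/1670 = 4129 N·m; T_B = 5751 N·m.
τ in each portion: τ_AC = 3.79×10^6 Pa, τ_CB = 5.28×10^6 Pa; maximum is in CB.
τ_max = T_CB·r/J = 5751·0.0885/9.64×10^-5 = 5.281×10^6 Pa.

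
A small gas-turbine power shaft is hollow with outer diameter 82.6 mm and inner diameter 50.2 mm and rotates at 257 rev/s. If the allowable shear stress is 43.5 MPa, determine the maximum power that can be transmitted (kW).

J = π(d_o⁴ − d_i⁴)/32 = π(0.0826⁴ − 0.0502⁴)/32 = 3.947×10^-6 m⁴.
T_max = τ_allow·J/r = 4.35×10^7 × 3.947×10^-6 / 0.0413 = 4157 N·m.
ω = 2π·257 = 1615 rad/s, so P_max = T_max·ω = 6.712×10^6 W.

6710 kW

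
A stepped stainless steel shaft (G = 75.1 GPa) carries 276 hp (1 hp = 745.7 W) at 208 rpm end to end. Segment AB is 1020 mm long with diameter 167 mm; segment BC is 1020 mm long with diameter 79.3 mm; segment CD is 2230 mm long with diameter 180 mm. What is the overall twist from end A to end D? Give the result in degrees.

2.15°

ω = 2π·208/60 = 21.78 rad/s, so T = P/ω = 276×745.7 / 21.78 = 9449 N·m.
J_AB = π(0.167)⁴/32 = 7.64×10^-5 m⁴; J_BC = π(0.0793)⁴/32 = 3.88×10^-6 m⁴; J_CD = π(0.180)⁴/32 = 1.03×10^-4 m⁴.
θ = (T/G)·Σ L_i/J_i = (9449/75.1×10⁹)·(1.02/7.64×10^-5 + 1.02/3.88×10^-6 + 2.23/1.03×10^-4) = 0.03746 rad.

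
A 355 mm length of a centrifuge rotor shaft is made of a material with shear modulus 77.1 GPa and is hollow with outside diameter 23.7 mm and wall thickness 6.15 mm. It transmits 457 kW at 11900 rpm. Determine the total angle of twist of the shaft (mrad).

57.6 mrad

ω = 2π·11900/60 = 1246 rad/s, so T = P/ω = 457×10³ / 1246 = 366.7 N·m.
J = π(d_o⁴ − d_i⁴)/32 = π(0.0237⁴ − 0.0114⁴)/32 = 2.932×10^-8 m⁴.
θ = T·L/(G·J) = 366.7 × 0.355 / (77.1×10⁹ × 2.932×10^-8) = 0.05760 rad.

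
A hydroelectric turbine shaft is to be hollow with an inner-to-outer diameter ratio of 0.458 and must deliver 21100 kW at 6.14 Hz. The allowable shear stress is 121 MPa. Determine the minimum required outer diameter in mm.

289 mm

ω = 2π·6.14 = 38.58 rad/s, so T = P/ω = 21100×10³ / 38.58 = 546900 N·m.
For a hollow shaft with d_i/d_o = 0.458: τ_max = 16T/(π d_o³ (1−k⁴)), so d_o = [16T/(π τ_allow (1−k⁴))]^(1/3) = [16·546900/(π·1.21×10^8·0.9560)]^(1/3) = 0.2888 m.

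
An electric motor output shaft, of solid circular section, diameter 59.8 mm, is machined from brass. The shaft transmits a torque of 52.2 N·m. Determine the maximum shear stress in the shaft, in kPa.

J = πd⁴/32 = π(0.0598)⁴/32 = 1.255×10^-6 m⁴.
τ_max = T·r/J = 52.20 × 0.0299 / 1.255×10^-6 = 1.243×10^6 Pa.

1240 kPa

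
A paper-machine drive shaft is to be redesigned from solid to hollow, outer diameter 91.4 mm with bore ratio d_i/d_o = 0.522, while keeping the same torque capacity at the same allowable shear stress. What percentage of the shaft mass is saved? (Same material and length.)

23.4 %

Equal τ_max and T ⇒ the solid shaft needs d_s³ = d_o³(1−k⁴), so d_s = 91.4·(1−0.522⁴)^(1/3) = 89.08 mm.
Area ratio A_h/A_s = d_o²(1−k²)/d_s² = (1−k²)/(1−k⁴)^(2/3) = 0.7659.
Mass saving = 1 − 0.7659 = 23.4 %.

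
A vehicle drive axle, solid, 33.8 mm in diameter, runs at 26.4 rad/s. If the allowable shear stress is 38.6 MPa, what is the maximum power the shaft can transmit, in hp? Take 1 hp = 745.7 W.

10.4 hp

J = πd⁴/32 = π(0.0338)⁴/32 = 1.281×10^-7 m⁴.
T_max = τ_allow·J/r = 3.86×10^7 × 1.281×10^-7 / 0.0169 = 292.7 N·m.
ω = 26.4 rad/s, so P_max = T_max·ω = 7726 W.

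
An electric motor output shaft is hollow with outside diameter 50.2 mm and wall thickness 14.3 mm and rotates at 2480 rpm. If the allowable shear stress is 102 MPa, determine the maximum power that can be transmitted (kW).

635 kW

J = π(d_o⁴ − d_i⁴)/32 = π(0.0502⁴ − 0.0216⁴)/32 = 6.021×10^-7 m⁴.
T_max = τ_allow·J/r = 1.02×10^8 × 6.021×10^-7 / 0.0251 = 2447 N·m.
ω = 2π·2480/60 = 259.7 rad/s, so P_max = T_max·ω = 6.354×10^5 W.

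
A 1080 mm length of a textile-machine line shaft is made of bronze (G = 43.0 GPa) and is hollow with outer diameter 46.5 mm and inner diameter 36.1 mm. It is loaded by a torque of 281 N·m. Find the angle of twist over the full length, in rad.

0.0241 rad

J = π(d_o⁴ − d_i⁴)/32 = π(0.0465⁴ − 0.0361⁴)/32 = 2.923×10^-7 m⁴.
θ = T·L/(G·J) = 281.0 × 1.08 / (43.0×10⁹ × 2.923×10^-7) = 0.02415 rad.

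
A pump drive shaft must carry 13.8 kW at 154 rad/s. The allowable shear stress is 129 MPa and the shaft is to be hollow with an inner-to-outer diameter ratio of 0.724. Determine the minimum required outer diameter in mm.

17.0 mm

ω = 154 rad/s, so T = P/ω = 13.8×10³ / 154.0 = 89.61 N·m.
For a hollow shaft with d_i/d_o = 0.724: τ_max = 16T/(π d_o³ (1−k⁴)), so d_o = [16T/(π τ_allow (1−k⁴))]^(1/3) = [16·89.61/(π·1.29×10^8·0.7252)]^(1/3) = 0.01696 m.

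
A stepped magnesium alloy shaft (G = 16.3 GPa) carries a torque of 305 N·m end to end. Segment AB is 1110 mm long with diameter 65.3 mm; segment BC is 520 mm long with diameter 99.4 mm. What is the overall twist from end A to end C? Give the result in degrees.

J_AB = π(0.0653)⁴/32 = 1.79×10^-6 m⁴; J_BC = π(0.0994)⁴/32 = 9.58×10^-6 m⁴.
θ = (T/G)·Σ L_i/J_i = (305.0/16.3×10⁹)·(1.11/1.79×10^-6 + 0.520/9.58×10^-6) = 0.01265 rad.

0.725°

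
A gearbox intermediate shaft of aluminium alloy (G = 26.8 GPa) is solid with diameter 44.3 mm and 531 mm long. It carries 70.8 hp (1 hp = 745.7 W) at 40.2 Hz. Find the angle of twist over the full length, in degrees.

0.628°

ω = 2π·40.2 = 252.6 rad/s, so T = P/ω = 70.8×745.7 / 252.6 = 209.0 N·m.
J = πd⁴/32 = π(0.0443)⁴/32 = 3.781×10^-7 m⁴.
θ = T·L/(G·J) = 209.0 × 0.531 / (26.8×10⁹ × 3.781×10^-7) = 0.01095 rad.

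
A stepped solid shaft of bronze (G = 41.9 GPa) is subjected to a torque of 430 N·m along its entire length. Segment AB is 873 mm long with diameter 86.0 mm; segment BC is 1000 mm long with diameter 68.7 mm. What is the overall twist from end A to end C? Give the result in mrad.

6.36 mrad

J_AB = π(0.0860)⁴/32 = 5.37×10^-6 m⁴; J_BC = π(0.0687)⁴/32 = 2.19×10^-6 m⁴.
θ = (T/G)·Σ L_i/J_i = (430.0/41.9×10⁹)·(0.873/5.37×10^-6 + 1.00/2.19×10^-6) = 6.361×10^-3 rad.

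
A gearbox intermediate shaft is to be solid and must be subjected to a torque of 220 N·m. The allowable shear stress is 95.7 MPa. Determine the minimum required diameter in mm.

For a solid shaft τ_max = 16T/(πd³), so d = (16T/(π τ_allow))^(1/3) = (16·220.0/(π·9.57×10^7))^(1/3) = 0.02271 m.

22.7 mm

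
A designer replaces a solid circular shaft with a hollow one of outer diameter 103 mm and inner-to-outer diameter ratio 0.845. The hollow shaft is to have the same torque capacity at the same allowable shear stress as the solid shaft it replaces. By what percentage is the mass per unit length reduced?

Equal τ_max and T ⇒ the solid shaft needs d_s³ = d_o³(1−k⁴), so d_s = 103·(1−0.845⁴)^(1/3) = 81.21 mm.
Area ratio A_h/A_s = d_o²(1−k²)/d_s² = (1−k²)/(1−k⁴)^(2/3) = 0.4600.
Mass saving = 1 − 0.4600 = 54.0 %.

54.0 %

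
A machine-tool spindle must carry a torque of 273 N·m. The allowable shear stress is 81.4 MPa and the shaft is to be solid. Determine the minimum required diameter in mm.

For a solid shaft τ_max = 16T/(πd³), so d = (16T/(π τ_allow))^(1/3) = (16·273.0/(π·8.14×10^7))^(1/3) = 0.02575 m.

25.8 mm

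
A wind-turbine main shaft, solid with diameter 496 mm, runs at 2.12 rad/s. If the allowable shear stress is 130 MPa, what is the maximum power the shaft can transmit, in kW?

6600 kW

J = πd⁴/32 = π(0.496)⁴/32 = 5.942×10^-3 m⁴.
T_max = τ_allow·J/r = 1.30×10^8 × 5.942×10^-3 / 0.248 = 3.115e6 N·m.
ω = 2.12 rad/s, so P_max = T_max·ω = 6.603×10^6 W.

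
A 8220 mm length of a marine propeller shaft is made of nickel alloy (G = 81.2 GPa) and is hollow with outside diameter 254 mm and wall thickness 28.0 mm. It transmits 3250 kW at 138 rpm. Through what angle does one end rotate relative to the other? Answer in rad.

0.0883 rad

ω = 2π·138/60 = 14.45 rad/s, so T = P/ω = 3250×10³ / 14.45 = 224900 N·m.
J = π(d_o⁴ − d_i⁴)/32 = π(0.254⁴ − 0.198⁴)/32 = 2.577×10^-4 m⁴.
θ = T·L/(G·J) = 224900 × 8.22 / (81.2×10⁹ × 2.577×10^-4) = 0.08833 rad.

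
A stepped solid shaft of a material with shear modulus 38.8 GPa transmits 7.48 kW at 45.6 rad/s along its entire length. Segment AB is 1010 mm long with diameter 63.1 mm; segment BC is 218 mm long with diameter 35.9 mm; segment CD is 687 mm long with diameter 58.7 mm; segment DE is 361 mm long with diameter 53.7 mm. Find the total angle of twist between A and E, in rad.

ω = 45.6 rad/s, so T = P/ω = 7.48×10³ / 45.60 = 164.0 N·m.
J_AB = π(0.0631)⁴/32 = 1.56×10^-6 m⁴; J_BC = π(0.0359)⁴/32 = 1.63×10^-7 m⁴; J_CD = π(0.0587)⁴/32 = 1.17×10^-6 m⁴; J_DE = π(0.0537)⁴/32 = 8.16×10^-7 m⁴.
θ = (T/G)·Σ L_i/J_i = (164.0/38.8×10⁹)·(1.01/1.56×10^-6 + 0.218/1.63×10^-7 + 0.687/1.17×10^-6 + 0.361/8.16×10^-7) = 0.01276 rad.

0.0128 rad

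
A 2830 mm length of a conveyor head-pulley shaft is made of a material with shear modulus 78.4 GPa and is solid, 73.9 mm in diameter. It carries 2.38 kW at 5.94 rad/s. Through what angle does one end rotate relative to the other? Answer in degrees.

ω = 5.94 rad/s, so T = P/ω = 2.38×10³ / 5.940 = 400.7 N·m.
J = πd⁴/32 = π(0.0739)⁴/32 = 2.928×10^-6 m⁴.
θ = T·L/(G·J) = 400.7 × 2.83 / (78.4×10⁹ × 2.928×10^-6) = 4.940×10^-3 rad.

0.283°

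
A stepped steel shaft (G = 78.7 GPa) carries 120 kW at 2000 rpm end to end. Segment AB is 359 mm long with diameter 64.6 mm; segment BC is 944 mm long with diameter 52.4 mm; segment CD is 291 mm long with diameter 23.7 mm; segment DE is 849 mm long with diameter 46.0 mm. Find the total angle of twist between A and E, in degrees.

5.34°

ω = 2π·2000/60 = 209.4 rad/s, so T = P/ω = 120×10³ / 209.4 = 573.0 N·m.
J_AB = π(0.0646)⁴/32 = 1.71×10^-6 m⁴; J_BC = π(0.0524)⁴/32 = 7.40×10^-7 m⁴; J_CD = π(0.0237)⁴/32 = 3.10×10^-8 m⁴; J_DE = π(0.0460)⁴/32 = 4.40×10^-7 m⁴.
θ = (T/G)·Σ L_i/J_i = (573.0/78.7×10⁹)·(0.359/1.71×10^-6 + 0.944/7.40×10^-7 + 0.291/3.10×10^-8 + 0.849/4.40×10^-7) = 0.09327 rad.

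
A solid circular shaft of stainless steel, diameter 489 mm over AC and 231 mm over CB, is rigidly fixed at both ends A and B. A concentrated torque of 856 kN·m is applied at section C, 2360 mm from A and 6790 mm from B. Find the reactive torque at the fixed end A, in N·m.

Compatibility: T_A·a/J_AC = T_B·b/J_CB with T_A + T_B = T₀.
J_AC = 5.61×10^-3 m⁴, J_CB = 2.80×10^-4 m⁴, so T_A = T₀·(J_AC/a)/((J_AC/a)+(J_CB/b)) = 841400 N·m, T_B = 14560 N·m.

841000 N·m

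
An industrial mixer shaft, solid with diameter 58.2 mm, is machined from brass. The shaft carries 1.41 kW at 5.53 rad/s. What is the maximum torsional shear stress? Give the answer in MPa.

ω = 5.53 rad/s, so T = P/ω = 1.41×10³ / 5.530 = 255.0 N·m.
J = πd⁴/32 = π(0.0582)⁴/32 = 1.126×10^-6 m⁴.
τ_max = T·r/J = 255.0 × 0.0291 / 1.126×10^-6 = 6.587×10^6 Pa.

6.59 MPa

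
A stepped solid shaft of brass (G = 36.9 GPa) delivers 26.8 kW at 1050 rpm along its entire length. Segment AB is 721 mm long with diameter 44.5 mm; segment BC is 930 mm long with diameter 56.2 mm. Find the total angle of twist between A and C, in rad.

ω = 2π·1050/60 = 110.0 rad/s, so T = P/ω = 26.8×10³ / 110.0 = 243.7 N·m.
J_AB = π(0.0445)⁴/32 = 3.85×10^-7 m⁴; J_BC = π(0.0562)⁴/32 = 9.79×10^-7 m⁴.
θ = (T/G)·Σ L_i/J_i = (243.7/36.9×10⁹)·(0.721/3.85×10^-7 + 0.930/9.79×10^-7) = 0.01864 rad.

0.0186 rad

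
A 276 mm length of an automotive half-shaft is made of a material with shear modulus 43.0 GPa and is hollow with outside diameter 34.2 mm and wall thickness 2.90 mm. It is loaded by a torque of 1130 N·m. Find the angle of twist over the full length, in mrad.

J = π(d_o⁴ − d_i⁴)/32 = π(0.0342⁴ − 0.0284⁴)/32 = 7.044×10^-8 m⁴.
θ = T·L/(G·J) = 1130 × 0.276 / (43.0×10⁹ × 7.044×10^-8) = 0.1030 rad.

103 mrad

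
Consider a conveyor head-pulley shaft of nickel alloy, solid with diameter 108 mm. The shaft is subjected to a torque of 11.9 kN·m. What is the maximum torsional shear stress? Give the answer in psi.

J = πd⁴/32 = π(0.108)⁴/32 = 1.336×10^-5 m⁴.
τ_max = T·r/J = 11900 × 0.0540 / 1.336×10^-5 = 4.811×10^7 Pa.

6980 psi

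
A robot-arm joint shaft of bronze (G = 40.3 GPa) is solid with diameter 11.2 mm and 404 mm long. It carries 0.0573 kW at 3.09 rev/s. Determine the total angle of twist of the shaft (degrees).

ω = 2π·3.09 = 19.42 rad/s, so T = P/ω = 0.0573×10³ / 19.42 = 2.951 N·m.
J = πd⁴/32 = π(0.0112)⁴/32 = 1.545×10^-9 m⁴.
θ = T·L/(G·J) = 2.951 × 0.404 / (40.3×10⁹ × 1.545×10^-9) = 0.01915 rad.

1.10°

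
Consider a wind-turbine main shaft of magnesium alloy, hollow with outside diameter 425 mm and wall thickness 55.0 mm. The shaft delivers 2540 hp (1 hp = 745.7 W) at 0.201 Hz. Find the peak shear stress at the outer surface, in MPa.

ω = 2π·0.201 = 1.263 rad/s, so T = P/ω = 2540×745.7 / 1.263 = 1.500e6 N·m.
J = π(d_o⁴ − d_i⁴)/32 = π(0.425⁴ − 0.315⁴)/32 = 2.236×10^-3 m⁴.
τ_max = T·r/J = 1.500e6 × 0.212 / 2.236×10^-3 = 1.425×10^8 Pa.

143 MPa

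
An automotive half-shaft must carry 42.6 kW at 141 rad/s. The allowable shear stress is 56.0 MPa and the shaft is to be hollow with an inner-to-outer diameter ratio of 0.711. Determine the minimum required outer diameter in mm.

33.3 mm

ω = 141 rad/s, so T = P/ω = 42.6×10³ / 141.0 = 302.1 N·m.
For a hollow shaft with d_i/d_o = 0.711: τ_max = 16T/(π d_o³ (1−k⁴)), so d_o = [16T/(π τ_allow (1−k⁴))]^(1/3) = [16·302.1/(π·5.60×10^7·0.7444)]^(1/3) = 0.03330 m.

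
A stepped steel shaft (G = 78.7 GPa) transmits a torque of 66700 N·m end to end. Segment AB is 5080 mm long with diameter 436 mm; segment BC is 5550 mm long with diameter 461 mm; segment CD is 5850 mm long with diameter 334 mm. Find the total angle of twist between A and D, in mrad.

6.33 mrad

J_AB = π(0.436)⁴/32 = 3.55×10^-3 m⁴; J_BC = π(0.461)⁴/32 = 4.43×10^-3 m⁴; J_CD = π(0.334)⁴/32 = 1.22×10^-3 m⁴.
θ = (T/G)·Σ L_i/J_i = (66700/78.7×10⁹)·(5.08/3.55×10^-3 + 5.55/4.43×10^-3 + 5.85/1.22×10^-3) = 6.332×10^-3 rad.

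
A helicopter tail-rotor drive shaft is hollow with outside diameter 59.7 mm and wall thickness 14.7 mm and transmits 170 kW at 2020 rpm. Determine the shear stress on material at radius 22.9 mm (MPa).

15.8 MPa

ω = 2π·2020/60 = 211.5 rad/s, so T = P/ω = 170×10³ / 211.5 = 803.7 N·m.
J = π(d_o⁴ − d_i⁴)/32 = π(0.0597⁴ − 0.0303⁴)/32 = 1.164×10^-6 m⁴.
Shear stress varies linearly with radius: τ = T·r/J = 803.7 × 0.0229 / 1.164×10^-6 = 1.581×10^7 Pa.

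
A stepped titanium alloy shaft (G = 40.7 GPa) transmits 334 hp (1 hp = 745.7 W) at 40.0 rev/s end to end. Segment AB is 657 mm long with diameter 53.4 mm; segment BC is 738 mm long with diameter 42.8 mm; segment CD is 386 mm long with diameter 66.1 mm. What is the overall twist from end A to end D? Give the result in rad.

0.0796 rad

ω = 2π·40.0 = 251.3 rad/s, so T = P/ω = 334×745.7 / 251.3 = 991.0 N·m.
J_AB = π(0.0534)⁴/32 = 7.98×10^-7 m⁴; J_BC = π(0.0428)⁴/32 = 3.29×10^-7 m⁴; J_CD = π(0.0661)⁴/32 = 1.87×10^-6 m⁴.
θ = (T/G)·Σ L_i/J_i = (991.0/40.7×10⁹)·(0.657/7.98×10^-7 + 0.738/3.29×10^-7 + 0.386/1.87×10^-6) = 0.07960 rad.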